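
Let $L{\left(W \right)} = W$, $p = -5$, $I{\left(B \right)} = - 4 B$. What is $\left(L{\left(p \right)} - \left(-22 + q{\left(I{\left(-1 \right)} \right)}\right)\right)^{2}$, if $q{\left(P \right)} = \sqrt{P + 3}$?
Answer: $\left(17 - \sqrt{7}\right)^{2} \approx 206.04$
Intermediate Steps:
$q{\left(P \right)} = \sqrt{3 + P}$
$\left(L{\left(p \right)} - \left(-22 + q{\left(I{\left(-1 \right)} \right)}\right)\right)^{2} = \left(-5 + \left(22 - \sqrt{3 - -4}\right)\right)^{2} = \left(-5 + \left(22 - \sqrt{3 + 4}\right)\right)^{2} = \left(-5 + \left(22 - \sqrt{7}\right)\right)^{2} = \left(17 - \sqrt{7}\right)^{2}$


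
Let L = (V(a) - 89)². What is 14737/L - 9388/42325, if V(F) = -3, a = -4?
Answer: 544283493/358238800 ≈ 1.5193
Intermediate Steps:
L = 8464 (L = (-3 - 89)² = (-92)² = 8464)
14737/L - 9388/42325 = 14737/8464 - 9388/42325 = 544283493/358238800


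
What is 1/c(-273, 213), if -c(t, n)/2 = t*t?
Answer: -1/149058 ≈ -6.7088e-6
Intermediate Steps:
c(t, n) = -2*t**2 (c(t, n) = -2*t*t = -2*t**2)
1/c(-273, 213) = 1/(-2*(-273)**2) = 1/(-2*74529) = 1/(-149058) = -1/149058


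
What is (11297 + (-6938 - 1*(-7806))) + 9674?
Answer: 21839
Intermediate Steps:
(11297 + (-6938 - 1*(-7806))) + 9674 = (11297 + (-6938 + 7806)) + 9674 = (11297 + 868) + 9674 = 12165 + 9674 = 21839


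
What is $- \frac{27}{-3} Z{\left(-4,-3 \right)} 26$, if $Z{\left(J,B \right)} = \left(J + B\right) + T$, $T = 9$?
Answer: $468$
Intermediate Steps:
$Z{\left(J,B \right)} = 9 + B + J$ ($Z{\left(J,B \right)} = \left(J + B\right) + 9 = \left(B + J\right) + 9 = 9 + B + J$)
$- \frac{27}{-3} Z{\left(-4,-3 \right)} 26 = - \frac{27}{-3} \left(9 - 3 - 4\right) 26 = \left(-27\right) \left(- \frac{1}{3}\right) 2 \cdot 26 = 9 \cdot 2 \cdot 26 = 18 \cdot 26 = 468$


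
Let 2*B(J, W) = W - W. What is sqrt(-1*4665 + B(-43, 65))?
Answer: I*sqrt(4665) ≈ 68.301*I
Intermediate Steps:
B(J, W) = 0 (B(J, W) = (W - W)/2 = (1/2)*0 = 0)
sqrt(-1*4665 + B(-43, 65)) = sqrt(-1*4665 + 0) = sqrt(-4665 + 0) = sqrt(-4665) = I*sqrt(4665)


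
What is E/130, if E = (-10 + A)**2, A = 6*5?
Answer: 40/13 ≈ 3.0769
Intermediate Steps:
A = 30
E = 400 (E = (-10 + 30)**2 = 20**2 = 400)
E/130 = 400/130 = 400*(1/130) = 40/13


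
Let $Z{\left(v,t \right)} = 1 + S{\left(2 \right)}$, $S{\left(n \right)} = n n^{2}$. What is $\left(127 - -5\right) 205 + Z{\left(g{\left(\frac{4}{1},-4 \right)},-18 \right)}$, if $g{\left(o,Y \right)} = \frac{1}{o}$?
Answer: $27069$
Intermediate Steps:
$S{\left(n \right)} = n^{3}$
$Z{\left(v,t \right)} = 9$ ($Z{\left(v,t \right)} = 1 + 2^{3} = 1 + 8 = 9$)
$\left(127 - -5\right) 205 + Z{\left(g{\left(\frac{4}{1},-4 \right)},-18 \right)} = \left(127 - -5\right) 205 + 9 = \left(127 + 5\right) 205 + 9 = 132 \cdot 205 + 9 = 27060 + 9 = 27069$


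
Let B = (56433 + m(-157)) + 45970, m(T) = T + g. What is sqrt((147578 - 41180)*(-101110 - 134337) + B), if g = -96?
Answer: 6*I*sqrt(695860771) ≈ 1.5828e+5*I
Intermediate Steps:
m(T) = -96 + T (m(T) = T - 96 = -96 + T)
B = 102150 (B = (56433 + (-96 - 157)) + 45970 = (56433 - 253) + 45970 = 56180 + 45970 = 102150)
sqrt((147578 - 41180)*(-101110 - 134337) + B) = sqrt((147578 - 41180)*(-101110 - 134337) + 102150) = sqrt(106398*(-235447) + 102150) = sqrt(-25051089906 + 102150) = sqrt(-25050987756) = 6*I*sqrt(695860771)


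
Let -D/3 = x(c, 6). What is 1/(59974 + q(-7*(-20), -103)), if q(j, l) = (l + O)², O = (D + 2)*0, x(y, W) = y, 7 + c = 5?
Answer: 1/70583 ≈ 1.4168e-5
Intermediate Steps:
c = -2 (c = -7 + 5 = -2)
D = 6 (D = -3*(-2) = 6)
O = 0 (O = (6 + 2)*0 = 8*0 = 0)
q(j, l) = l² (q(j, l) = (l + 0)² = l²)
1/(59974 + q(-7*(-20), -103)) = 1/(59974 + (-103)²) = 1/(59974 + 10609) = 1/70583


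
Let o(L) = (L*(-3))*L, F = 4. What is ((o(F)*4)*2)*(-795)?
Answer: 305280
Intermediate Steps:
o(L) = -3*L**2 (o(L) = (-3*L)*L = -3*L**2)
((o(F)*4)*2)*(-795) = ((-3*4**2*4)*2)*(-795) = ((-3*16*4)*2)*(-795) = (-48*4*2)*(-795) = -192*2*(-795) = -384*(-795) = 305280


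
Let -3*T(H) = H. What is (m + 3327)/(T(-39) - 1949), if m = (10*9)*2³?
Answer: -4047/1936 ≈ -2.0904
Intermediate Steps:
T(H) = -H/3
m = 720 (m = 90*8 = 720)
(m + 3327)/(T(-39) - 1949) = (720 + 3327)/(-⅓*(-39) - 1949) = 4047/(13 - 1949) = 4047/(-1936) = 4047*(-1/1936) = -4047/1936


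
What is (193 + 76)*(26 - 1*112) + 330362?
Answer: 307228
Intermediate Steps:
(193 + 76)*(26 - 1*112) + 330362 = 269*(26 - 112) + 330362 = 269*(-86) + 330362 = -23134 + 330362 = 307228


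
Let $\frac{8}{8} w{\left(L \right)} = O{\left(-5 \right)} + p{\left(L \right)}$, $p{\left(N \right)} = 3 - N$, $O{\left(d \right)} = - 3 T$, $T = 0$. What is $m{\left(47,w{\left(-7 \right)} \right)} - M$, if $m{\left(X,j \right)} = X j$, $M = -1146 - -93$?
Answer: $1523$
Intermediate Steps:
$O{\left(d \right)} = 0$ ($O{\left(d \right)} = \left(-3\right) 0 = 0$)
$M = -1053$ ($M = -1146 + 93 = -1053$)
$w{\left(L \right)} = 3 - L$ ($w{\left(L \right)} = 0 - \left(-3 + L\right) = 3 - L$)
$m{\left(47,w{\left(-7 \right)} \right)} - M = 47 \left(3 - -7\right) - -1053 = 47 \left(3 + 7\right) + 1053 = 47 \cdot 10 + 1053 = 470 + 1053 = 1523$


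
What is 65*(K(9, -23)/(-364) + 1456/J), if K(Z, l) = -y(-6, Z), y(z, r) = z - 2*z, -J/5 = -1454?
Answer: 143401/10178 ≈ 14.089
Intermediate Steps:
J = 7270 (J = -5*(-1454) = 7270)
y(z, r) = -z
K(Z, l) = -6 (K(Z, l) = -(-1)*(-6) = -1*6 = -6)
65*(K(9, -23)/(-364) + 1456/J) = 65*(-6/(-364) + 1456/7270) = 65*(-6*(-1/364) + 1456*(1/7270)) = 65*(3/182 + 728/3635) = 65*(143401/661570) = 143401/10178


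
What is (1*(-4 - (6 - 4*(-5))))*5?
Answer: -150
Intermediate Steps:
(1*(-4 - (6 - 4*(-5))))*5 = (1*(-4 - (6 + 20)))*5 = (1*(-4 - 1*26))*5 = (1*(-4 - 26))*5 = (1*(-30))*5 = -30*5 = -150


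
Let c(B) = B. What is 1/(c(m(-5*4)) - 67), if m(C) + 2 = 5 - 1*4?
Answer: -1/68 ≈ -0.014706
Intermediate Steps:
m(C) = -1 (m(C) = -2 + (5 - 1*4) = -2 + (5 - 4) = -2 + 1 = -1)
1/(c(m(-5*4)) - 67) = 1/(-1 - 67) = 1/(-68) = -1/68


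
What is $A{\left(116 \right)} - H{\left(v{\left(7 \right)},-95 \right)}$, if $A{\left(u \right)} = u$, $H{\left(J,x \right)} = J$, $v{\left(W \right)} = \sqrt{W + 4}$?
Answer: $116 - \sqrt{11} \approx 112.68$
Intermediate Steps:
$v{\left(W \right)} = \sqrt{4 + W}$
$A{\left(116 \right)} - H{\left(v{\left(7 \right)},-95 \right)} = 116 - \sqrt{4 + 7} = 116 - \sqrt{11}$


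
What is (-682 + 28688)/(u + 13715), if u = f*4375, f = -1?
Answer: 14003/4670 ≈ 2.9985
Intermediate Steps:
u = -4375 (u = -1*4375 = -4375)
(-682 + 28688)/(u + 13715) = (-682 + 28688)/(-4375 + 13715) = 28006/9340 = 28006*(1/9340) = 14003/4670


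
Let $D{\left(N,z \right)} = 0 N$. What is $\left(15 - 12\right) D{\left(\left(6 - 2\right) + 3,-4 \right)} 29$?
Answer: $0$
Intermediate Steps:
$D{\left(N,z \right)} = 0$
$\left(15 - 12\right) D{\left(\left(6 - 2\right) + 3,-4 \right)} 29 = \left(15 - 12\right) 0 \cdot 29 = 3 \cdot 0 \cdot 29 = 0 \cdot 29 = 0$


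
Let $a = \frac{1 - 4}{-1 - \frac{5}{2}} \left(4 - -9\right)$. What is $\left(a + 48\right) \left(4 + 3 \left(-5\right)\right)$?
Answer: $- \frac{4554}{7} \approx -650.57$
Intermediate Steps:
$a = \frac{78}{7}$ ($a = - \frac{3}{-1 - \frac{5}{2}} \left(4 + 9\right) = - \frac{3}{-1 - \frac{5}{2}} \cdot 13 = - \frac{3}{- \frac{7}{2}} \cdot 13 = \left(-3\right) \left(- \frac{2}{7}\right) 13 = \frac{6}{7} \cdot 13 = \frac{78}{7} \approx 11.143$)
$\left(a + 48\right) \left(4 + 3 \left(-5\right)\right) = \left(\frac{78}{7} + 48\right) \left(4 + 3 \left(-5\right)\right) = \frac{414 \left(4 - 15\right)}{7} = \frac{414}{7} \left(-11\right) = - \frac{4554}{7}$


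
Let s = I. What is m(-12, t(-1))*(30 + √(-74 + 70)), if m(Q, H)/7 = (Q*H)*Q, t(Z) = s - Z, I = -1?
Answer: 0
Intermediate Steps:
s = -1
t(Z) = -1 - Z
m(Q, H) = 7*H*Q² (m(Q, H) = 7*((Q*H)*Q) = 7*((H*Q)*Q) = 7*(H*Q²) = 7*H*Q²)
m(-12, t(-1))*(30 + √(-74 + 70)) = (7*(-1 - 1*(-1))*(-12)²)*(30 + √(-74 + 70)) = (7*(-1 + 1)*144)*(30 + √(-4)) = (7*0*144)*(30 + 2*I) = 0*(30 + 2*I) = 0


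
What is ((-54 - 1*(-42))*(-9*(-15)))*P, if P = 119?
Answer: -192780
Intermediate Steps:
((-54 - 1*(-42))*(-9*(-15)))*P = ((-54 - 1*(-42))*(-9*(-15)))*119 = ((-54 + 42)*135)*119 = -12*135*119 = -1620*119 = -192780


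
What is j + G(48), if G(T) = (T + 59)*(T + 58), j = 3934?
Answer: 15276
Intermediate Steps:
G(T) = (58 + T)*(59 + T) (G(T) = (59 + T)*(58 + T) = (58 + T)*(59 + T))
j + G(48) = 3934 + (3422 + 48² + 117*48) = 3934 + (3422 + 2304 + 5616) = 3934 + 11342 = 15276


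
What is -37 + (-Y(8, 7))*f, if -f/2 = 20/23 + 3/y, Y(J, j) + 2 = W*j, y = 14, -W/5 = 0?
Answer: -6655/161 ≈ -41.335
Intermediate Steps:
W = 0 (W = -5*0 = 0)
Y(J, j) = -2 (Y(J, j) = -2 + 0*j = -2 + 0 = -2)
f = -349/161 (f = -2*(20/23 + 3/14) = -2*349/322 = -349/161 ≈ -2.1677)
-37 + (-Y(8, 7))*f = -37 - 1*(-2)*(-349/161) = -37 + 2*(-349/161) = -37 - 698/161 = -6655/161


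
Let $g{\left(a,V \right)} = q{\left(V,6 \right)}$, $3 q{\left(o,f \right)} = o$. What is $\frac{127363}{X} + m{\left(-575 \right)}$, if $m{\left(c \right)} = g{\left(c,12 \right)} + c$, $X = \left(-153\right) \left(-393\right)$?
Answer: $- \frac{34206296}{60129} \approx -568.88$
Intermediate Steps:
$q{\left(o,f \right)} = \frac{o}{3}$
$g{\left(a,V \right)} = \frac{V}{3}$
$X = 60129$
$m{\left(c \right)} = 4 + c$ ($m{\left(c \right)} = \frac{1}{3} \cdot 12 + c = 4 + c$)
$\frac{127363}{X} + m{\left(-575 \right)} = \frac{127363}{60129} + \left(4 - 575\right) = 127363 \cdot \frac{1}{60129} - 571 = \frac{127363}{60129} - 571 = - \frac{34206296}{60129}$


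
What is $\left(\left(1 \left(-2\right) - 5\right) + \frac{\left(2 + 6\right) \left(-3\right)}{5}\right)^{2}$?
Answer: $\frac{3481}{25} \approx 139.24$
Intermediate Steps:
$\left(\left(1 \left(-2\right) - 5\right) + \frac{\left(2 + 6\right) \left(-3\right)}{5}\right)^{2} = \left(\left(-2 - 5\right) + 8 \left(-3\right) \frac{1}{5}\right)^{2} = \left(-7 - \frac{24}{5}\right)^{2} = \left(- \frac{59}{5}\right)^{2} = \frac{3481}{25}$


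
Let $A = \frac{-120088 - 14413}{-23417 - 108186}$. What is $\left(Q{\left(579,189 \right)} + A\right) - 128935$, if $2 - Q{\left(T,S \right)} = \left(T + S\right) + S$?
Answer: $- \frac{17093779169}{131603} \approx -1.2989 \cdot 10^{5}$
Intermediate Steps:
$Q{\left(T,S \right)} = 2 - T - 2 S$ ($Q{\left(T,S \right)} = 2 - \left(\left(T + S\right) + S\right) = 2 - \left(\left(S + T\right) + S\right) = 2 - \left(T + 2 S\right) = 2 - T - 2 S$)
$A = \frac{134501}{131603}$ ($A = - \frac{134501}{-131603} = \left(-134501\right) \left(- \frac{1}{131603}\right) = \frac{134501}{131603} \approx 1.022$)
$\left(Q{\left(579,189 \right)} + A\right) - 128935 = \left(\left(2 - 579 - 378\right) + \frac{134501}{131603}\right) - 128935 = \left(-955 + \frac{134501}{131603}\right) - 128935 = - \frac{125546364}{131603} - 128935 = - \frac{17093779169}{131603}$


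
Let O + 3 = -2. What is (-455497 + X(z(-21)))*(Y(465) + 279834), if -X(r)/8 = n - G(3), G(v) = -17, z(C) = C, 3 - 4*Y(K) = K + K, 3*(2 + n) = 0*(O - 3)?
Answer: -509566153353/4 ≈ -1.2739e+11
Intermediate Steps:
O = -5 (O = -3 - 2 = -5)
n = -2 (n = -2 + (0*(-5 - 3))/3 = -2 + (0*(-8))/3 = -2 + (⅓)*0 = -2 + 0 = -2)
Y(K) = ¾ - K/2 (Y(K) = ¾ - (K + K)/4 = ¾ - K/2)
X(r) = -120 (X(r) = -8*(-2 - 1*(-17)) = -8*(-2 + 17) = -8*15 = -120)
(-455497 + X(z(-21)))*(Y(465) + 279834) = (-455497 - 120)*((¾ - ½*465) + 279834) = -455617*((¾ - 465/2) + 279834) = -455617*(-927/4 + 279834) = -455617*1118409/4 = -509566153353/4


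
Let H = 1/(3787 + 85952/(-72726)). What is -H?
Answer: -2139/8097865 ≈ -0.00026414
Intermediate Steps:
H = 2139/8097865 (H = 1/(3787 + 85952*(-1/72726)) = 1/(3787 - 2528/2139) = 1/(8097865/2139) = 2139/8097865 ≈ 0.00026414)
-H = -1*2139/8097865 = -2139/8097865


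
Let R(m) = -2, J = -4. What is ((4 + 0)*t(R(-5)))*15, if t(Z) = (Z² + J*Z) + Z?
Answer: 600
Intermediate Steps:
t(Z) = Z² - 3*Z (t(Z) = (Z² - 4*Z) + Z = Z² - 3*Z)
((4 + 0)*t(R(-5)))*15 = ((4 + 0)*(-2*(-3 - 2)))*15 = (4*(-2*(-5)))*15 = (4*10)*15 = 40*15 = 600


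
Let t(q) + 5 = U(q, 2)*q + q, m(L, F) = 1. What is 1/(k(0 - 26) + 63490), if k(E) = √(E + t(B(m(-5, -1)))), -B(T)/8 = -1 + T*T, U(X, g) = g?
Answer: 63490/4030980131 - I*√31/4030980131 ≈ 1.575e-5 - 1.3812e-9*I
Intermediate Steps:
B(T) = 8 - 8*T² (B(T) = -8*(-1 + T*T) = -8*(-1 + T²) = 8 - 8*T²)
t(q) = -5 + 3*q (t(q) = -5 + (2*q + q) = -5 + 3*q)
k(E) = √(-5 + E) (k(E) = √(E + (-5 + 3*(8 - 8*1²))) = √(E + (-5 + 3*(8 - 8*1))) = √(E + (-5 + 3*(8 - 8))) = √(E + (-5 + 3*0)) = √(E + (-5 + 0)) = √(E - 5) = √(-5 + E))
1/(k(0 - 26) + 63490) = 1/(√(-5 + (0 - 26)) + 63490) = 1/(√(-5 - 26) + 63490) = 1/(√(-31) + 63490) = 1/(I*√31 + 63490) = 1/(63490 + I*√31)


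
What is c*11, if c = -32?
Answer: -352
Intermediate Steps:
c*11 = -32*11 = -352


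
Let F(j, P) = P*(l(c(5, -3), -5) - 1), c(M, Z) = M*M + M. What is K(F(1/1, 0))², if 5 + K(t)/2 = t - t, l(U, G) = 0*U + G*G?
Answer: 100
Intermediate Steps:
c(M, Z) = M + M² (c(M, Z) = M² + M = M + M²)
l(U, G) = G² (l(U, G) = 0 + G² = G²)
F(j, P) = 24*P (F(j, P) = P*((-5)² - 1) = P*(25 - 1) = P*24 = 24*P)
K(t) = -10 (K(t) = -10 + 2*(t - t) = -10 + 2*0 = -10 + 0 = -10)
K(F(1/1, 0))² = (-10)² = 100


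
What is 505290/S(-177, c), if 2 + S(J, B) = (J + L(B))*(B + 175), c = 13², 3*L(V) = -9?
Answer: -252645/30961 ≈ -8.1601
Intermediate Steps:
L(V) = -3 (L(V) = (⅓)*(-9) = -3)
c = 169
S(J, B) = -2 + (-3 + J)*(175 + B) (S(J, B) = -2 + (J - 3)*(B + 175) = -2 + (-3 + J)*(175 + B))
505290/S(-177, c) = 505290/(-527 - 3*169 + 175*(-177) + 169*(-177)) = 505290/(-527 - 507 - 30975 - 29913) = 505290/(-61922) = 505290*(-1/61922) = -252645/30961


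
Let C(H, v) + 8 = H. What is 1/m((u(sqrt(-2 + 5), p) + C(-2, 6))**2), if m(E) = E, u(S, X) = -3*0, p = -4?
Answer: 1/100 ≈ 0.010000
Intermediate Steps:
u(S, X) = 0
C(H, v) = -8 + H
1/m((u(sqrt(-2 + 5), p) + C(-2, 6))**2) = 1/((0 + (-8 - 2))**2) = 1/((0 - 10)**2) = 1/((-10)**2) = 1/100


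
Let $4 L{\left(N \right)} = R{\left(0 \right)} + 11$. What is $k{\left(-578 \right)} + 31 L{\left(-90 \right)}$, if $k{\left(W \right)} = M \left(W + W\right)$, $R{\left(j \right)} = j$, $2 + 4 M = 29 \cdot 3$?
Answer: $- \frac{97919}{4} \approx -24480.0$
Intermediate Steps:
$M = \frac{85}{4}$ ($M = - \frac{1}{2} + \frac{29 \cdot 3}{4} = - \frac{1}{2} + \frac{1}{4} \cdot 87 = - \frac{1}{2} + \frac{87}{4} = \frac{85}{4} \approx 21.25$)
$L{\left(N \right)} = \frac{11}{4}$ ($L{\left(N \right)} = \frac{0 + 11}{4} = \frac{1}{4} \cdot 11 = \frac{11}{4}$)
$k{\left(W \right)} = \frac{85 W}{2}$ ($k{\left(W \right)} = \frac{85 \left(W + W\right)}{4} = \frac{85 \cdot 2 W}{4} = \frac{85 W}{2}$)
$k{\left(-578 \right)} + 31 L{\left(-90 \right)} = \frac{85}{2} \left(-578\right) + 31 \cdot \frac{11}{4} = -24565 + \frac{341}{4} = - \frac{97919}{4}$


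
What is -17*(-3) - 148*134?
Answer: -19781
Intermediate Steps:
-17*(-3) - 148*134 = 51 - 19832 = -19781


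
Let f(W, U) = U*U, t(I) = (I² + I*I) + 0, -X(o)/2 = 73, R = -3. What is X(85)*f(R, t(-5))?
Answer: -365000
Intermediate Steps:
X(o) = -146 (X(o) = -2*73 = -146)
t(I) = 2*I² (t(I) = (I² + I²) + 0 = 2*I² + 0 = 2*I²)
f(W, U) = U²
X(85)*f(R, t(-5)) = -146*(2*(-5)²)² = -146*(2*25)² = -146*50² = -146*2500 = -365000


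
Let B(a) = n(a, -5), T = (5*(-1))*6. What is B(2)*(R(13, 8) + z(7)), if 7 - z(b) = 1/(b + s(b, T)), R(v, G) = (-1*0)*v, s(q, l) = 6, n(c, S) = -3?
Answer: -270/13 ≈ -20.769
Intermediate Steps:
T = -30 (T = -5*6 = -30)
R(v, G) = 0 (R(v, G) = 0*v = 0)
B(a) = -3
z(b) = 7 - 1/(6 + b) (z(b) = 7 - 1/(b + 6) = 7 - 1/(6 + b))
B(2)*(R(13, 8) + z(7)) = -3*(0 + (41 + 7*7)/(6 + 7)) = -3*(0 + (41 + 49)/13) = -3*(0 + (1/13)*90) = -3*(0 + 90/13) = -3*90/13 = -270/13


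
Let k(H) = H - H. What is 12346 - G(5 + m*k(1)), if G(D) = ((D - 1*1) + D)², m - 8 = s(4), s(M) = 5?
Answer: 12265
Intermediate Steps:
m = 13 (m = 8 + 5 = 13)
k(H) = 0
G(D) = (-1 + 2*D)² (G(D) = ((D - 1) + D)² = ((-1 + D) + D)² = (-1 + 2*D)²)
12346 - G(5 + m*k(1)) = 12346 - (-1 + 2*(5 + 13*0))² = 12346 - (-1 + 2*(5 + 0))² = 12346 - (-1 + 2*5)² = 12346 - (-1 + 10)² = 12346 - 1*9² = 12346 - 1*81 = 12346 - 81 = 12265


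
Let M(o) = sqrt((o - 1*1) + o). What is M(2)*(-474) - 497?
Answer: -497 - 474*sqrt(3) ≈ -1318.0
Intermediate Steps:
M(o) = sqrt(-1 + 2*o) (M(o) = sqrt((o - 1) + o) = sqrt((-1 + o) + o) = sqrt(-1 + 2*o))
M(2)*(-474) - 497 = sqrt(-1 + 2*2)*(-474) - 497 = sqrt(-1 + 4)*(-474) - 497 = sqrt(3)*(-474) - 497 = -474*sqrt(3) - 497 = -497 - 474*sqrt(3)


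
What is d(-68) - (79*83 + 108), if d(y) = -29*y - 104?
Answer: -4797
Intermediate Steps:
d(y) = -104 - 29*y
d(-68) - (79*83 + 108) = (-104 - 29*(-68)) - (79*83 + 108) = (-104 + 1972) - (6557 + 108) = 1868 - 1*6665 = 1868 - 6665 = -4797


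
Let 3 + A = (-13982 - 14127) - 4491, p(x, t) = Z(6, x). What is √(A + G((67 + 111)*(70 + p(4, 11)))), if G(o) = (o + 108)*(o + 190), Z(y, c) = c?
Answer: √177414757 ≈ 13320.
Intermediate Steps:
p(x, t) = x
A = -32603 (A = -3 + ((-13982 - 14127) - 4491) = -3 + (-28109 - 4491) = -3 - 32600 = -32603)
G(o) = (108 + o)*(190 + o)
√(A + G((67 + 111)*(70 + p(4, 11)))) = √(-32603 + (20520 + ((67 + 111)*(70 + 4))² + 298*((67 + 111)*(70 + 4)))) = √(-32603 + (20520 + (178*74)² + 298*(178*74))) = √(-32603 + (20520 + 13172² + 298*13172)) = √(-32603 + (20520 + 173501584 + 3925256)) = √(-32603 + 177447360) = √177414757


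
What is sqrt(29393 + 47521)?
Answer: 3*sqrt(8546) ≈ 277.33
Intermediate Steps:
sqrt(29393 + 47521) = sqrt(76914) = 3*sqrt(8546)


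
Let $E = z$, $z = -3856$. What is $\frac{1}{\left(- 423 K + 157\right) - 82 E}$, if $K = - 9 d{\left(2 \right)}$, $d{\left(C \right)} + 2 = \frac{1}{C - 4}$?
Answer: $\frac{2}{613663} \approx 3.2591 \cdot 10^{-6}$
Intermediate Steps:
$E = -3856$
$d{\left(C \right)} = -2 + \frac{1}{-4 + C}$ ($d{\left(C \right)} = -2 + \frac{1}{C - 4} = -2 + \frac{1}{-4 + C}$)
$K = \frac{45}{2}$ ($K = - 9 \frac{9 - 4}{-4 + 2} = - 9 \frac{9 - 4}{-2} = - 9 \left(\left(- \frac{1}{2}\right) 5\right) = \left(-9\right) \left(- \frac{5}{2}\right) = \frac{45}{2} \approx 22.5$)
$\frac{1}{\left(- 423 K + 157\right) - 82 E} = \frac{1}{\left(\left(-423\right) \frac{45}{2} + 157\right) - -316192} = \frac{1}{\left(- \frac{19035}{2} + 157\right) + 316192} = \frac{1}{- \frac{18721}{2} + 316192} = \frac{1}{\frac{613663}{2}} = \frac{2}{613663}$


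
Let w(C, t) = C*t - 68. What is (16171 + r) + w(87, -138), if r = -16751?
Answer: -12654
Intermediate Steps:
w(C, t) = -68 + C*t
(16171 + r) + w(87, -138) = (16171 - 16751) + (-68 + 87*(-138)) = -580 + (-68 - 12006) = -580 - 12074 = -12654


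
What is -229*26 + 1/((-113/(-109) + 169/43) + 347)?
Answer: -9822124539/1649669 ≈ -5954.0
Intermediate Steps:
-229*26 + 1/((-113/(-109) + 169/43) + 347) = -5954 + 1/((-113*(-1/109) + 169*(1/43)) + 347) = -5954 + 1/((113/109 + 169/43) + 347) = -5954 + 1/(23280/4687 + 347) = -5954 + 1/(1649669/4687) = -5954 + 4687/1649669 = -9822124539/1649669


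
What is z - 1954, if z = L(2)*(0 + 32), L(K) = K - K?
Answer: -1954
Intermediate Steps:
L(K) = 0
z = 0 (z = 0*(0 + 32) = 0*32 = 0)
z - 1954 = 0 - 1954 = -1954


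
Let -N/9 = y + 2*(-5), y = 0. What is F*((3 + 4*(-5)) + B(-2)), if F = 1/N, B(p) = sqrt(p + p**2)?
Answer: -17/90 + sqrt(2)/90 ≈ -0.17318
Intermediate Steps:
N = 90 (N = -9*(0 + 2*(-5)) = -9*(0 - 10) = -9*(-10) = 90)
F = 1/90 ≈ 0.011111
F*((3 + 4*(-5)) + B(-2)) = ((3 + 4*(-5)) + sqrt(-2*(1 - 2)))/90 = ((3 - 20) + sqrt(-2*(-1)))/90 = (-17 + sqrt(2))/90 = -17/90 + sqrt(2)/90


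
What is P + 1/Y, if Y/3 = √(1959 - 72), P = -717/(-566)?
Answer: 717/566 + √1887/5661 ≈ 1.2745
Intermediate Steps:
P = 717/566 (P = -717*(-1/566) = 717/566 ≈ 1.2668)
Y = 3*√1887 (Y = 3*√(1959 - 72) = 3*√1887 ≈ 130.32)
P + 1/Y = 717/566 + 1/(3*√1887) = 717/566 + √1887/5661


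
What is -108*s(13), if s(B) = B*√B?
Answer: -1404*√13 ≈ -5062.2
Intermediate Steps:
s(B) = B^(3/2)
-108*s(13) = -1404*√13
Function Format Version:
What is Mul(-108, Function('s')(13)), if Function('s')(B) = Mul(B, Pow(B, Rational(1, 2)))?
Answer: Mul(-1404, Pow(13, Rational(1, 2))) ≈ -5062.2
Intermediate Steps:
Function('s')(B) = Pow(B, Rational(3, 2))
Mul(-108, Function('s')(13)) = Mul(-108, Pow(13, Rational(3, 2))) = Mul(-108, Mul(13, Pow(13, Rational(1, 2)))) = Mul(-1404, Pow(13, Rational(1, 2)))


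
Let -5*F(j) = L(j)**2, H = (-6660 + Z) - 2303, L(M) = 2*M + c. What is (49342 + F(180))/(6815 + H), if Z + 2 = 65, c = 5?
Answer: -22697/2085 ≈ -10.886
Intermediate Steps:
Z = 63 (Z = -2 + 65 = 63)
L(M) = 5 + 2*M (L(M) = 2*M + 5 = 5 + 2*M)
H = -8900 (H = (-6660 + 63) - 2303 = -6597 - 2303 = -8900)
F(j) = -(5 + 2*j)**2/5
(49342 + F(180))/(6815 + H) = (49342 - (5 + 2*180)**2/5)/(6815 - 8900) = (49342 - (5 + 360)**2/5)/(-2085) = (49342 - 1/5*365**2)*(-1/2085) = (49342 - 1/5*133225)*(-1/2085) = (49342 - 26645)*(-1/2085) = 22697*(-1/2085) = -22697/2085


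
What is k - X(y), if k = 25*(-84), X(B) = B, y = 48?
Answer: -2148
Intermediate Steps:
k = -2100
k - X(y) = -2100 - 1*48 = -2100 - 48 = -2148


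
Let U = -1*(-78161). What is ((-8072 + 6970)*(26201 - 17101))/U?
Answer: -10028200/78161 ≈ -128.30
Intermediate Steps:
U = 78161
((-8072 + 6970)*(26201 - 17101))/U = ((-8072 + 6970)*(26201 - 17101))/78161 = -1102*9100*(1/78161) = -10028200*1/78161 = -10028200/78161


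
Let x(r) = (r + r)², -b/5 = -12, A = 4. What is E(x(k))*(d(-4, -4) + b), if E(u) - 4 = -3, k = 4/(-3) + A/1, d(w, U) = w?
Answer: 56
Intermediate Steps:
b = 60 (b = -5*(-12) = 60)
k = 8/3 (k = 4/(-3) + 4/1 = 4*(-⅓) + 4*1 = -4/3 + 4 = 8/3 ≈ 2.6667)
x(r) = 4*r² (x(r) = (2*r)² = 4*r²)
E(u) = 1 (E(u) = 4 - 3 = 1)
E(x(k))*(d(-4, -4) + b) = 1*(-4 + 60) = 1*56 = 56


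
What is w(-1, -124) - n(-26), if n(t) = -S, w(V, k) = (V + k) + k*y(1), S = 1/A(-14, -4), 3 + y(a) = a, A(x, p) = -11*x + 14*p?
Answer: 12055/98 ≈ 123.01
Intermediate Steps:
y(a) = -3 + a
S = 1/98 (S = 1/(-11*(-14) + 14*(-4)) = 1/(154 - 56) = 1/98 ≈ 0.010204)
w(V, k) = V - k (w(V, k) = (V + k) + k*(-3 + 1) = (V + k) + k*(-2) = (V + k) - 2*k = V - k)
n(t) = -1/98 (n(t) = -1*1/98 = -1/98)
w(-1, -124) - n(-26) = (-1 - 1*(-124)) - 1*(-1/98) = (-1 + 124) + 1/98 = 123 + 1/98 = 12055/98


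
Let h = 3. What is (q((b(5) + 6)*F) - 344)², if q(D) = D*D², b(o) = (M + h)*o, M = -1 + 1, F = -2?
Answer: 5540122624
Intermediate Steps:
M = 0
b(o) = 3*o (b(o) = (0 + 3)*o = 3*o)
q(D) = D³
(q((b(5) + 6)*F) - 344)² = (((3*5 + 6)*(-2))³ - 344)² = (((15 + 6)*(-2))³ - 344)² = ((21*(-2))³ - 344)² = ((-42)³ - 344)² = (-74088 - 344)² = (-74432)² = 5540122624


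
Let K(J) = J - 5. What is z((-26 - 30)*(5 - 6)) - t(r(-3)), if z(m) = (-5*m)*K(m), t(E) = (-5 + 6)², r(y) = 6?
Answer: -14281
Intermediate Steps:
K(J) = -5 + J
t(E) = 1 (t(E) = 1² = 1)
z(m) = -5*m*(-5 + m) (z(m) = (-5*m)*(-5 + m) = -5*m*(-5 + m))
z((-26 - 30)*(5 - 6)) - t(r(-3)) = 5*((-26 - 30)*(5 - 6))*(5 - (-26 - 30)*(5 - 6)) - 1*1 = 5*(-56*(-1))*(5 - (-56)*(-1)) - 1 = 5*56*(5 - 1*56) - 1 = 5*56*(5 - 56) - 1 = 5*56*(-51) - 1 = -14280 - 1 = -14281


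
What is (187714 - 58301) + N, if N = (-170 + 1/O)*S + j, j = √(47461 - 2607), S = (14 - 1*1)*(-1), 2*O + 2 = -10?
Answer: 789751/6 + √44854 ≈ 1.3184e+5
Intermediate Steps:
O = -6 (O = -1 + (½)*(-10) = -1 - 5 = -6)
S = -13 (S = (14 - 1)*(-1) = 13*(-1) = -13)
j = √44854 ≈ 211.79
N = 13273/6 + √44854 (N = (-170 + 1/(-6))*(-13) + √44854 = (-170 - ⅙)*(-13) + √44854 = -1021/6*(-13) + √44854 = 13273/6 + √44854 ≈ 2424.0)
(187714 - 58301) + N = (187714 - 58301) + (13273/6 + √44854) = 129413 + (13273/6 + √44854) = 789751/6 + √44854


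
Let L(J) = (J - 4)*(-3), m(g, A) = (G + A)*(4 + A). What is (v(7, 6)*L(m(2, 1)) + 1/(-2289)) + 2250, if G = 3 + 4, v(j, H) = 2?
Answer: 4655825/2289 ≈ 2034.0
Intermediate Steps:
G = 7
m(g, A) = (4 + A)*(7 + A) (m(g, A) = (7 + A)*(4 + A) = (4 + A)*(7 + A))
L(J) = 12 - 3*J (L(J) = (-4 + J)*(-3) = 12 - 3*J)
(v(7, 6)*L(m(2, 1)) + 1/(-2289)) + 2250 = (2*(12 - 3*(28 + 1**2 + 11*1)) + 1/(-2289)) + 2250 = (2*(12 - 3*(28 + 1 + 11)) - 1/2289) + 2250 = (2*(12 - 3*40) - 1/2289) + 2250 = (2*(12 - 120) - 1/2289) + 2250 = (2*(-108) - 1/2289) + 2250 = (-216 - 1/2289) + 2250 = -494425/2289 + 2250 = 4655825/2289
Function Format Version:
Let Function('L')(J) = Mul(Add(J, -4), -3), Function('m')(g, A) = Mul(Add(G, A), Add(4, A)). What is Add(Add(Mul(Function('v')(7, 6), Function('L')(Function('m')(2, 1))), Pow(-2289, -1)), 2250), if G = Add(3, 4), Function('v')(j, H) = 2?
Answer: Rational(4655825, 2289) ≈ 2034.0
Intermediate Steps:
G = 7
Function('m')(g, A) = Mul(Add(4, A), Add(7, A)) (Function('m')(g, A) = Mul(Add(7, A), Add(4, A)) = Mul(Add(4, A), Add(7, A)))
Function('L')(J) = Add(12, Mul(-3, J)) (Function('L')(J) = Mul(Add(-4, J), -3) = Add(12, Mul(-3, J)))
Add(Add(Mul(Function('v')(7, 6), Function('L')(Function('m')(2, 1))), Pow(-2289, -1)), 2250) = Add(Add(Mul(2, Add(12, Mul(-3, Add(28, Pow(1, 2), Mul(11, 1))))), Pow(-2289, -1)), 2250) = Add(Add(Mul(2, Add(12, Mul(-3, Add(28, 1, 11)))), Rational(-1, 2289)), 2250) = Add(Add(Mul(2, Add(12, Mul(-3, 40))), Rational(-1, 2289)), 2250) = Add(Add(Mul(2, Add(12, -120)), Rational(-1, 2289)), 2250) = Add(Add(Mul(2, -108), Rational(-1, 2289)), 2250) = Add(Add(-216, Rational(-1, 2289)), 2250) = Add(Rational(-494425, 2289), 2250) = Rational(4655825, 2289)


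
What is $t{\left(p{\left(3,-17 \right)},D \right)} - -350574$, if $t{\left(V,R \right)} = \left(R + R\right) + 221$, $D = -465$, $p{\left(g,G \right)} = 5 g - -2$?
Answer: $349865$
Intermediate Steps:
$p{\left(g,G \right)} = 2 + 5 g$ ($p{\left(g,G \right)} = 5 g + 2 = 2 + 5 g$)
$t{\left(V,R \right)} = 221 + 2 R$ ($t{\left(V,R \right)} = 2 R + 221 = 221 + 2 R$)
$t{\left(p{\left(3,-17 \right)},D \right)} - -350574 = \left(221 + 2 \left(-465\right)\right) - -350574 = \left(221 - 930\right) + 350574 = -709 + 350574 = 349865$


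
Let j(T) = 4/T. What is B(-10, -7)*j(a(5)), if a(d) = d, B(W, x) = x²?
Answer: 196/5 ≈ 39.200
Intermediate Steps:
B(-10, -7)*j(a(5)) = (-7)²*(4/5) = 49*(4*(⅕)) = 49*(⅘) = 196/5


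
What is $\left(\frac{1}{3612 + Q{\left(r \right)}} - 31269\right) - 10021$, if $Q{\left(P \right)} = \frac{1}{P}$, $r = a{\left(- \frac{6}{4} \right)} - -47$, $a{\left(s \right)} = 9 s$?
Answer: $- \frac{9992427673}{242006} \approx -41290.0$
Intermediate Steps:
$r = \frac{67}{2}$ ($r = 9 \left(- \frac{6}{4}\right) - -47 = 9 \left(\left(-6\right) \frac{1}{4}\right) + 47 = 9 \left(- \frac{3}{2}\right) + 47 = - \frac{27}{2} + 47 = \frac{67}{2} \approx 33.5$)
$\left(\frac{1}{3612 + Q{\left(r \right)}} - 31269\right) - 10021 = \left(\frac{1}{3612 + \frac{1}{\frac{67}{2}}} - 31269\right) - 10021 = \left(\frac{1}{3612 + \frac{2}{67}} - 31269\right) - 10021 = \left(\frac{1}{\frac{242006}{67}} - 31269\right) - 10021 = \left(\frac{67}{242006} - 31269\right) - 10021 = - \frac{7567285547}{242006} - 10021 = - \frac{9992427673}{242006}$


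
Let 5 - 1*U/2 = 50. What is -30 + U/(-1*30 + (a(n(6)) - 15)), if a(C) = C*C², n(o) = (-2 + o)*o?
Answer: -45940/1531 ≈ -30.007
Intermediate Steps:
U = -90 (U = 10 - 2*50 = 10 - 100 = -90)
n(o) = o*(-2 + o)
a(C) = C³
-30 + U/(-1*30 + (a(n(6)) - 15)) = -30 - 90/(-1*30 + ((6*(-2 + 6))³ - 15)) = -30 - 90/(-30 + ((6*4)³ - 15)) = -30 - 90/(-30 + (24³ - 15)) = -30 - 90/(-30 + (13824 - 15)) = -30 - 90/(-30 + 13809) = -30 - 90/13779 = -30 + (1/13779)*(-90) = -30 - 10/1531 = -45940/1531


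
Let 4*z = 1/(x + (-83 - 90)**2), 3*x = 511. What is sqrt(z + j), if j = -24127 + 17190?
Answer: I*sqrt(226249666582498)/180596 ≈ 83.289*I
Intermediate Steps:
x = 511/3 (x = (1/3)*511 = 511/3 ≈ 170.33)
j = -6937
z = 3/361192 (z = 1/(4*(511/3 + (-83 - 90)**2)) = 1/(4*(511/3 + (-173)**2)) = 1/(4*(511/3 + 29929)) = 1/(4*(90298/3)) = (1/4)*(3/90298) = 3/361192 ≈ 8.3058e-6)
sqrt(z + j) = sqrt(3/361192 - 6937) = sqrt(-2505588901/361192) = I*sqrt(226249666582498)/180596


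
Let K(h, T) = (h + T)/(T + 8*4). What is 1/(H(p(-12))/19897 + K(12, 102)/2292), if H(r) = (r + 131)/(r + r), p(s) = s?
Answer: 6110925816/745415 ≈ 8198.0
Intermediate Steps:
H(r) = (131 + r)/(2*r) (H(r) = (131 + r)/((2*r)) = (131 + r)*(1/(2*r)) = (131 + r)/(2*r))
K(h, T) = (T + h)/(32 + T) (K(h, T) = (T + h)/(T + 32) = (T + h)/(32 + T))
1/(H(p(-12))/19897 + K(12, 102)/2292) = 1/(((½)*(131 - 12)/(-12))/19897 + ((102 + 12)/(32 + 102))/2292) = 1/(((½)*(-1/12)*119)*(1/19897) + (114/134)*(1/2292)) = 1/(-119/24*1/19897 + ((1/134)*114)*(1/2292)) = 1/(-119/477528 + (57/67)*(1/2292)) = 1/(-119/477528 + 19/51188) = 1/(745415/6110925816) = 6110925816/745415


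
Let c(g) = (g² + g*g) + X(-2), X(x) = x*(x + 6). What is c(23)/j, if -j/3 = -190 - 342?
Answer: 25/38 ≈ 0.65790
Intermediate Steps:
X(x) = x*(6 + x)
c(g) = -8 + 2*g² (c(g) = (g² + g*g) - 2*(6 - 2) = (g² + g²) - 2*4 = 2*g² - 8 = -8 + 2*g²)
j = 1596 (j = -3*(-190 - 342) = -3*(-532) = 1596)
c(23)/j = (-8 + 2*23²)/1596 = (-8 + 2*529)*(1/1596) = (-8 + 1058)*(1/1596) = 1050*(1/1596) = 25/38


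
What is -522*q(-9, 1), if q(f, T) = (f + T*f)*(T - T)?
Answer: 0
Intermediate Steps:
q(f, T) = 0 (q(f, T) = (f + T*f)*0 = 0)
-522*q(-9, 1) = -522*0 = 0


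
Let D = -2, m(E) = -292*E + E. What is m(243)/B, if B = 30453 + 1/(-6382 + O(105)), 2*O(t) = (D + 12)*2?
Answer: -450583236/194046515 ≈ -2.3220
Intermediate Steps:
m(E) = -291*E
O(t) = 10 (O(t) = ((-2 + 12)*2)/2 = (10*2)/2 = (½)*20 = 10)
B = 194046515/6372 (B = 30453 + 1/(-6382 + 10) = 30453 + 1/(-6372) = 30453 - 1/6372 = 194046515/6372 ≈ 30453.)
m(243)/B = (-291*243)/(194046515/6372) = -70713*6372/194046515 = -450583236/194046515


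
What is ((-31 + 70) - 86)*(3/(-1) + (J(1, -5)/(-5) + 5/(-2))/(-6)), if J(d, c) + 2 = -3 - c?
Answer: 1457/12 ≈ 121.42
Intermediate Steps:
J(d, c) = -5 - c (J(d, c) = -2 + (-3 - c) = -5 - c)
((-31 + 70) - 86)*(3/(-1) + (J(1, -5)/(-5) + 5/(-2))/(-6)) = ((-31 + 70) - 86)*(3/(-1) + ((-5 - 1*(-5))/(-5) + 5/(-2))/(-6)) = (39 - 86)*(3*(-1) + ((-5 + 5)*(-1/5) + 5*(-1/2))*(-1/6)) = -47*(-3 + (0*(-1/5) - 5/2)*(-1/6)) = -47*(-3 + (0 - 5/2)*(-1/6)) = -47*(-3 - 5/2*(-1/6)) = -47*(-3 + 5/12) = -47*(-31/12) = 1457/12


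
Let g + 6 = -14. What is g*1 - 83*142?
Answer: -11806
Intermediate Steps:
g = -20 (g = -6 - 14 = -20)
g*1 - 83*142 = -20*1 - 83*142 = -20 - 11786 = -11806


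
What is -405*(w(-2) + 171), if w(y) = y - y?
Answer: -69255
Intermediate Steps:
w(y) = 0
-405*(w(-2) + 171) = -405*(0 + 171) = -405*171 = -69255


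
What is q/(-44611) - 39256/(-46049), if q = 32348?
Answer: 261656364/2054291939 ≈ 0.12737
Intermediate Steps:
q/(-44611) - 39256/(-46049) = 32348/(-44611) - 39256/(-46049) = 32348*(-1/44611) - 39256*(-1/46049) = -32348/44611 + 39256/46049 = 261656364/2054291939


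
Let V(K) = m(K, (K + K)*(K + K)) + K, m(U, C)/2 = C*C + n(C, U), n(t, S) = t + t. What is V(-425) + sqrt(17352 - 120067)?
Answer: 1044015389575 + I*sqrt(102715) ≈ 1.044e+12 + 320.49*I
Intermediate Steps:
n(t, S) = 2*t
m(U, C) = 2*C**2 + 4*C (m(U, C) = 2*(C*C + 2*C) = 2*(C**2 + 2*C) = 2*C**2 + 4*C)
V(K) = K + 8*K**2*(2 + 4*K**2) (V(K) = 2*((K + K)*(K + K))*(2 + (K + K)*(K + K)) + K = 2*((2*K)*(2*K))*(2 + (2*K)*(2*K)) + K = 2*(4*K**2)*(2 + 4*K**2) + K = 8*K**2*(2 + 4*K**2) + K = K + 8*K**2*(2 + 4*K**2))
V(-425) + sqrt(17352 - 120067) = -425*(1 + 16*(-425) + 32*(-425)**3) + sqrt(17352 - 120067) = -425*(1 - 6800 + 32*(-76765625)) + sqrt(-102715) = -425*(1 - 6800 - 2456500000) + I*sqrt(102715) = -425*(-2456506799) + I*sqrt(102715) = 1044015389575 + I*sqrt(102715)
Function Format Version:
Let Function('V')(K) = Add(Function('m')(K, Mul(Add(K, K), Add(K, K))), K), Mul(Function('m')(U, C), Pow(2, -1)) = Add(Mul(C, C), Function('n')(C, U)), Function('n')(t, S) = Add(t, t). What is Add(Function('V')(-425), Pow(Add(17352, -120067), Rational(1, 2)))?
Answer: Add(1044015389575, Mul(I, Pow(102715, Rational(1, 2)))) ≈ Add(1.0440e+12, Mul(320.49, I))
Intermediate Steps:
Function('n')(t, S) = Mul(2, t)
Function('m')(U, C) = Add(Mul(2, Pow(C, 2)), Mul(4, C)) (Function('m')(U, C) = Mul(2, Add(Mul(C, C), Mul(2, C))) = Mul(2, Add(Pow(C, 2), Mul(2, C))) = Add(Mul(2, Pow(C, 2)), Mul(4, C)))
Function('V')(K) = Add(K, Mul(8, Pow(K, 2), Add(2, Mul(4, Pow(K, 2))))) (Function('V')(K) = Add(Mul(2, Mul(Add(K, K), Add(K, K)), Add(2, Mul(Add(K, K), Add(K, K)))), K) = Add(Mul(2, Mul(Mul(2, K), Mul(2, K)), Add(2, Mul(Mul(2, K), Mul(2, K)))), K) = Add(Mul(2, Mul(4, Pow(K, 2)), Add(2, Mul(4, Pow(K, 2)))), K) = Add(Mul(8, Pow(K, 2), Add(2, Mul(4, Pow(K, 2)))), K) = Add(K, Mul(8, Pow(K, 2), Add(2, Mul(4, Pow(K, 2))))))
Add(Function('V')(-425), Pow(Add(17352, -120067), Rational(1, 2))) = Add(Mul(-425, Add(1, Mul(16, -425), Mul(32, Pow(-425, 3)))), Pow(Add(17352, -120067), Rational(1, 2))) = Add(Mul(-425, Add(1, -6800, Mul(32, -76765625))), Pow(-102715, Rational(1, 2))) = Add(Mul(-425, Add(1, -6800, -2456500000)), Mul(I, Pow(102715, Rational(1, 2)))) = Add(Mul(-425, -2456506799), Mul(I, Pow(102715, Rational(1, 2)))) = Add(1044015389575, Mul(I, Pow(102715, Rational(1, 2))))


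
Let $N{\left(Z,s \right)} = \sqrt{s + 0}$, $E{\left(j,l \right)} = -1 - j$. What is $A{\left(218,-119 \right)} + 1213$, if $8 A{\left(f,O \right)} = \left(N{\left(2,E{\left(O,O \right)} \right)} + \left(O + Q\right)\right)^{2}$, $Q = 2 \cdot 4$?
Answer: $\frac{22143}{8} - \frac{111 \sqrt{118}}{4} \approx 2466.4$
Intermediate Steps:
$N{\left(Z,s \right)} = \sqrt{s}$
$Q = 8$
$A{\left(f,O \right)} = \frac{\left(8 + O + \sqrt{-1 - O}\right)^{2}}{8}$ ($A{\left(f,O \right)} = \frac{\left(\sqrt{-1 - O} + \left(O + 8\right)\right)^{2}}{8} = \frac{\left(\sqrt{-1 - O} + \left(8 + O\right)\right)^{2}}{8} = \frac{\left(8 + O + \sqrt{-1 - O}\right)^{2}}{8}$)
$A{\left(218,-119 \right)} + 1213 = \frac{\left(8 - 119 + \sqrt{-1 - -119}\right)^{2}}{8} + 1213 = \frac{\left(8 - 119 + \sqrt{-1 + 119}\right)^{2}}{8} + 1213 = \frac{\left(8 - 119 + \sqrt{118}\right)^{2}}{8} + 1213 = \frac{\left(-111 + \sqrt{118}\right)^{2}}{8} + 1213 = 1213 + \frac{\left(-111 + \sqrt{118}\right)^{2}}{8}$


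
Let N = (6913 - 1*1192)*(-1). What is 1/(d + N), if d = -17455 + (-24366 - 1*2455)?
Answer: -1/49997 ≈ -2.0001e-5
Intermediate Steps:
N = -5721 (N = (6913 - 1192)*(-1) = 5721*(-1) = -5721)
d = -44276 (d = -17455 + (-24366 - 2455) = -17455 - 26821 = -44276)
1/(d + N) = 1/(-44276 - 5721) = 1/(-49997) = -1/49997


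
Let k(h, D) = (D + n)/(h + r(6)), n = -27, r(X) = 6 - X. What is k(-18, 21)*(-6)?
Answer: -2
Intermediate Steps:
k(h, D) = (-27 + D)/h (k(h, D) = (D - 27)/(h + (6 - 1*6)) = (-27 + D)/(h + (6 - 6)) = (-27 + D)/(h + 0) = (-27 + D)/h)
k(-18, 21)*(-6) = ((-27 + 21)/(-18))*(-6) = -1/18*(-6)*(-6) = (⅓)*(-6) = -2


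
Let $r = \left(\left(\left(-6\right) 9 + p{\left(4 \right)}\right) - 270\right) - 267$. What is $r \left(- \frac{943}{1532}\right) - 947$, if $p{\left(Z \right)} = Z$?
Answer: $- \frac{897263}{1532} \approx -585.68$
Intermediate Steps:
$r = -587$ ($r = \left(\left(\left(-6\right) 9 + 4\right) - 270\right) - 267 = \left(\left(-54 + 4\right) - 270\right) - 267 = \left(-50 - 270\right) - 267 = -320 - 267 = -587$)
$r \left(- \frac{943}{1532}\right) - 947 = - 587 \left(- \frac{943}{1532}\right) - 947 = - 587 \left(\left(-943\right) \frac{1}{1532}\right) - 947 = \left(-587\right) \left(- \frac{943}{1532}\right) - 947 = \frac{553541}{1532} - 947 = - \frac{897263}{1532}$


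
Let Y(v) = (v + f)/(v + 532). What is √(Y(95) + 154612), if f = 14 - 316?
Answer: √6753592351/209 ≈ 393.21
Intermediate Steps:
f = -302
Y(v) = (-302 + v)/(532 + v) (Y(v) = (v - 302)/(v + 532) = (-302 + v)/(532 + v))
√(Y(95) + 154612) = √((-302 + 95)/(532 + 95) + 154612) = √(-207/627 + 154612) = √((1/627)*(-207) + 154612) = √(-69/209 + 154612) = √(32313839/209) = √6753592351/209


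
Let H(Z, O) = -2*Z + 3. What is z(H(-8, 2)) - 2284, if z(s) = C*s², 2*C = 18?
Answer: 965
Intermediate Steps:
C = 9 (C = (½)*18 = 9)
H(Z, O) = 3 - 2*Z
z(s) = 9*s²
z(H(-8, 2)) - 2284 = 9*(3 - 2*(-8))² - 2284 = 9*(3 + 16)² - 2284 = 9*19² - 2284 = 9*361 - 2284 = 3249 - 2284 = 965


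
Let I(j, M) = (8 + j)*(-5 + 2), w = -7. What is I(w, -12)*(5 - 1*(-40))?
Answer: -135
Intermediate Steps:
I(j, M) = -24 - 3*j (I(j, M) = (8 + j)*(-3) = -24 - 3*j)
I(w, -12)*(5 - 1*(-40)) = (-24 - 3*(-7))*(5 - 1*(-40)) = (-24 + 21)*(5 + 40) = -3*45 = -135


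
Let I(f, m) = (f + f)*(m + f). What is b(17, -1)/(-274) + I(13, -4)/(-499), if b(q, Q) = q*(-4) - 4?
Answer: -14094/68363 ≈ -0.20616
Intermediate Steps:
b(q, Q) = -4 - 4*q (b(q, Q) = -4*q - 4 = -4 - 4*q)
I(f, m) = 2*f*(f + m) (I(f, m) = (2*f)*(f + m) = 2*f*(f + m))
b(17, -1)/(-274) + I(13, -4)/(-499) = (-4 - 4*17)/(-274) + (2*13*(13 - 4))/(-499) = (-4 - 68)*(-1/274) + (2*13*9)*(-1/499) = -72*(-1/274) + 234*(-1/499) = 36/137 - 234/499 = -14094/68363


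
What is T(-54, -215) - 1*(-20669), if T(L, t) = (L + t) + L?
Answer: 20346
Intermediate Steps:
T(L, t) = t + 2*L
T(-54, -215) - 1*(-20669) = (-215 + 2*(-54)) - 1*(-20669) = (-215 - 108) + 20669 = -323 + 20669 = 20346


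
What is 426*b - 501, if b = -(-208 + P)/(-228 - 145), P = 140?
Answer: -215841/373 ≈ -578.66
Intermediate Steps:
b = -68/373 (b = -(-208 + 140)/(-228 - 145) = -(-68)/(-373) = -(-68)*(-1)/373 = -1*68/373 = -68/373 ≈ -0.18231)
426*b - 501 = 426*(-68/373) - 501 = -28968/373 - 501 = -215841/373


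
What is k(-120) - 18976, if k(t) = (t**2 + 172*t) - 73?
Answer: -25289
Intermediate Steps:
k(t) = -73 + t**2 + 172*t
k(-120) - 18976 = (-73 + (-120)**2 + 172*(-120)) - 18976 = (-73 + 14400 - 20640) - 18976 = -6313 - 18976 = -25289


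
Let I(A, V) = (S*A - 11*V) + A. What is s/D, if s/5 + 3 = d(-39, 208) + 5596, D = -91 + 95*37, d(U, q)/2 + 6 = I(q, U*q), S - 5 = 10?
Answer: 953505/3424 ≈ 278.48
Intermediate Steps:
S = 15 (S = 5 + 10 = 15)
I(A, V) = -11*V + 16*A (I(A, V) = (15*A - 11*V) + A = (-11*V + 15*A) + A = -11*V + 16*A)
d(U, q) = -12 + 32*q - 22*U*q (d(U, q) = -12 + 2*(-11*U*q + 16*q) = -12 + 2*(16*q - 11*U*q) = -12 + (32*q - 22*U*q) = -12 + 32*q - 22*U*q)
D = 3424 (D = -91 + 3515 = 3424)
s = 953505 (s = -15 + 5*((-12 + 32*208 - 22*(-39)*208) + 5596) = -15 + 5*((-12 + 6656 + 178464) + 5596) = -15 + 5*(185108 + 5596) = -15 + 5*190704 = -15 + 953520 = 953505)
s/D = 953505/3424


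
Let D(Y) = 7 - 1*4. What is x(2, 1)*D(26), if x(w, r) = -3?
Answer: -9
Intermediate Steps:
D(Y) = 3 (D(Y) = 7 - 4 = 3)
x(2, 1)*D(26) = -3*3 = -9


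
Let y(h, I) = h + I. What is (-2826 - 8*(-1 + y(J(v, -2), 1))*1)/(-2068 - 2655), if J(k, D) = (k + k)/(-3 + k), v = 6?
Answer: 2858/4723 ≈ 0.60512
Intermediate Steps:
J(k, D) = 2*k/(-3 + k) (J(k, D) = (2*k)/(-3 + k) = 2*k/(-3 + k))
y(h, I) = I + h
(-2826 - 8*(-1 + y(J(v, -2), 1))*1)/(-2068 - 2655) = (-2826 - 8*(-1 + (1 + 2*6/(-3 + 6)))*1)/(-2068 - 2655) = (-2826 - 8*(-1 + (1 + 2*6/3))*1)/(-4723) = (-2826 - 8*(-1 + (1 + 2*6*(⅓)))*1)*(-1/4723) = (-2826 - 8*(-1 + (1 + 4))*1)*(-1/4723) = (-2826 - 8*(-1 + 5)*1)*(-1/4723) = (-2826 - 8*4*1)*(-1/4723) = (-2826 - 32*1)*(-1/4723) = (-2826 - 32)*(-1/4723) = -2858*(-1/4723) = 2858/4723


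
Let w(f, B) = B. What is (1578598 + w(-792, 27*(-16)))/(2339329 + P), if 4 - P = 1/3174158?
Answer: 5009348234228/7425412556613 ≈ 0.67462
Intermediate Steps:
P = 12696631/3174158 (P = 4 - 1/3174158 = 12696631/3174158 ≈ 4.0000)
(1578598 + w(-792, 27*(-16)))/(2339329 + P) = (1578598 + 27*(-16))/(2339329 + 12696631/3174158) = (1578598 - 432)/(7425412556613/3174158) = 1578166*(3174158/7425412556613) = 5009348234228/7425412556613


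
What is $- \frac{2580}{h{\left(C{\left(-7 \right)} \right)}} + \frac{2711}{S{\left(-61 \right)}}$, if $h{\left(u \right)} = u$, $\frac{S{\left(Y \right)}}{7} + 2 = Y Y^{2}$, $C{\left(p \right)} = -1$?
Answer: $\frac{4099310269}{1588881} \approx 2580.0$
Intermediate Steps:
$S{\left(Y \right)} = -14 + 7 Y^{3}$ ($S{\left(Y \right)} = -14 + 7 Y Y^{2} = -14 + 7 Y^{3}$)
$- \frac{2580}{h{\left(C{\left(-7 \right)} \right)}} + \frac{2711}{S{\left(-61 \right)}} = - \frac{2580}{-1} + \frac{2711}{-14 + 7 \left(-61\right)^{3}} = \left(-2580\right) \left(-1\right) + \frac{2711}{-14 + 7 \left(-226981\right)} = 2580 + \frac{2711}{-14 - 1588867} = 2580 + \frac{2711}{-1588881} = 2580 + 2711 \left(- \frac{1}{1588881}\right) = 2580 - \frac{2711}{1588881} = \frac{4099310269}{1588881}$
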